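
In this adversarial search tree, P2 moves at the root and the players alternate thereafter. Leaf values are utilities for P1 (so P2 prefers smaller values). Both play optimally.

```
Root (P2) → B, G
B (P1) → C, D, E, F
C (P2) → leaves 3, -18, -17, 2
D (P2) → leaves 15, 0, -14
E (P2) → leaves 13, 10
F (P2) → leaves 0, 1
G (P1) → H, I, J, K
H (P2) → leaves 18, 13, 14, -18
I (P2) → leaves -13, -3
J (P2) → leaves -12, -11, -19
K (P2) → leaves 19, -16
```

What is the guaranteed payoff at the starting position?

-13

C (P2): min(3, -18, -17, 2) = -18
D (P2): min(15, 0, -14) = -14
E (P2): min(13, 10) = 10
F (P2): min(0, 1) = 0
B (P1): max(-18, -14, 10, 0) = 10
H (P2): min(18, 13, 14, -18) = -18
I (P2): min(-13, -3) = -13
J (P2): min(-12, -11, -19) = -19
K (P2): min(19, -16) = -16
G (P1): max(-18, -13, -19, -16) = -13
Root (P2): min(10, -13) = -13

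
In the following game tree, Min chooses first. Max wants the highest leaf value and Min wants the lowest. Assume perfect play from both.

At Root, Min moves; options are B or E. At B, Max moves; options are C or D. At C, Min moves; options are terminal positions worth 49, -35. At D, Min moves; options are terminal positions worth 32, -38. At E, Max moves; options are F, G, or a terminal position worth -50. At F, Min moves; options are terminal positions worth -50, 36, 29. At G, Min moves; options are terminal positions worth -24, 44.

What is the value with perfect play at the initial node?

-35

C (Min): min(49, -35) = -35
D (Min): min(32, -38) = -38
B (Max): max(-35, -38) = -35
F (Min): min(-50, 36, 29) = -50
G (Min): min(-24, 44) = -24
E (Max): max(-50, -24, -50) = -24
Root (Min): min(-35, -24) = -35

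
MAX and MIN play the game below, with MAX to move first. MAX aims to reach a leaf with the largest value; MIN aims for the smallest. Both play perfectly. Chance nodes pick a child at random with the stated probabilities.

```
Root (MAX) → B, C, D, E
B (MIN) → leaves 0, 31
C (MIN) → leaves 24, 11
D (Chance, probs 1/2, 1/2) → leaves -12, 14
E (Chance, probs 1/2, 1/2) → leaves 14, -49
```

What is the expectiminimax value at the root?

11

B (MIN): min(0, 31) = 0
C (MIN): min(24, 11) = 11
D (Chance): 1/2·-12 + 1/2·14 = 1
E (Chance): 1/2·14 + 1/2·-49 = -17.5
Root (MAX): max(0, 11, 1, -17.5) = 11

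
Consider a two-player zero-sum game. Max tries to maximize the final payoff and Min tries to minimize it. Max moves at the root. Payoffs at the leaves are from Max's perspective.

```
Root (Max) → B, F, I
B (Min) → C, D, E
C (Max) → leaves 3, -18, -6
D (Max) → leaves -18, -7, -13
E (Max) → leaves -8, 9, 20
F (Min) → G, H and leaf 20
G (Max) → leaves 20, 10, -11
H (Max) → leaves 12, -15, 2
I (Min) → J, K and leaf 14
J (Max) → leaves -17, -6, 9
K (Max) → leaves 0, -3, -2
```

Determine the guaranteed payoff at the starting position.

C (Max): max(3, -18, -6) = 3
D (Max): max(-18, -7, -13) = -7
E (Max): max(-8, 9, 20) = 20
B (Min): min(3, -7, 20) = -7
G (Max): max(20, 10, -11) = 20
H (Max): max(12, -15, 2) = 12
F (Min): min(20, 12, 20) = 12
J (Max): max(-17, -6, 9) = 9
K (Max): max(0, -3, -2) = 0
I (Min): min(9, 0, 14) = 0
Root (Max): max(-7, 12, 0) = 12

12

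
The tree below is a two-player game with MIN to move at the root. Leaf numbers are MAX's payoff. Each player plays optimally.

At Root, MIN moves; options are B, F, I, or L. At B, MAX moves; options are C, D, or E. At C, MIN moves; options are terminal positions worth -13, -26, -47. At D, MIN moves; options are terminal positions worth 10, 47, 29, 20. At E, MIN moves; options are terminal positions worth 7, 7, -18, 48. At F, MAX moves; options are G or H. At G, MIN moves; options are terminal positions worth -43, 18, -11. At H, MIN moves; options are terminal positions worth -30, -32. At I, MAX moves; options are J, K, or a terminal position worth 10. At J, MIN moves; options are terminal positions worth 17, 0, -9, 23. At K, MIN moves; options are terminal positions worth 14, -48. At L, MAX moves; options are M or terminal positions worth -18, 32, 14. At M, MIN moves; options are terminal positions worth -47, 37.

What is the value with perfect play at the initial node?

C (MIN): min(-13, -26, -47) = -47
D (MIN): min(10, 47, 29, 20) = 10
E (MIN): min(7, 7, -18, 48) = -18
B (MAX): max(-47, 10, -18) = 10
G (MIN): min(-43, 18, -11) = -43
H (MIN): min(-30, -32) = -32
F (MAX): max(-43, -32) = -32
J (MIN): min(17, 0, -9, 23) = -9
K (MIN): min(14, -48) = -48
I (MAX): max(-9, -48, 10) = 10
M (MIN): min(-47, 37) = -47
L (MAX): max(-47, -18, 32, 14) = 32
Root (MIN): min(10, -32, 10, 32) = -32

-32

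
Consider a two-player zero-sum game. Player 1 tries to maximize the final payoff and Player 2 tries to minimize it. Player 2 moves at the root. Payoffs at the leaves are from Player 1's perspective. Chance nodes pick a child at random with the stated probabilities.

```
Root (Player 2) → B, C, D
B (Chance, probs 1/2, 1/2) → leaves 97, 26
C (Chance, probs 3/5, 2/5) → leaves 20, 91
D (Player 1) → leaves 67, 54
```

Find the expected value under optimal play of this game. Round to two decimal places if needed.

48.4

B (Chance): 1/2·97 + 1/2·26 = 61.5
C (Chance): 3/5·20 + 2/5·91 = 48.4
D (Player 1): max(67, 54) = 67
Root (Player 2): min(61.5, 48.4, 67) = 48.4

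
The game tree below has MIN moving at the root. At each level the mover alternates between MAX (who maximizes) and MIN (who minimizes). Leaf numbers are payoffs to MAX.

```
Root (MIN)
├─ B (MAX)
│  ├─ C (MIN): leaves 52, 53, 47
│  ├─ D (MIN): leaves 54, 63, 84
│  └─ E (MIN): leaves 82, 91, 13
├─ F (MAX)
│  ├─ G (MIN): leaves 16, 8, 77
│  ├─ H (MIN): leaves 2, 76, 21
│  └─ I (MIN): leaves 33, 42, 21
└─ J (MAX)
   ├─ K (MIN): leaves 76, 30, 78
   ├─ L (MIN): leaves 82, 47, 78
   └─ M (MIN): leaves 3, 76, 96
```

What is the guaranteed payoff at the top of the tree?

C (MIN): min(52, 53, 47) = 47
D (MIN): min(54, 63, 84) = 54
E (MIN): min(82, 91, 13) = 13
B (MAX): max(47, 54, 13) = 54
G (MIN): min(16, 8, 77) = 8
H (MIN): min(2, 76, 21) = 2
I (MIN): min(33, 42, 21) = 21
F (MAX): max(8, 2, 21) = 21
K (MIN): min(76, 30, 78) = 30
L (MIN): min(82, 47, 78) = 47
M (MIN): min(3, 76, 96) = 3
J (MAX): max(30, 47, 3) = 47
Root (MIN): min(54, 21, 47) = 21

21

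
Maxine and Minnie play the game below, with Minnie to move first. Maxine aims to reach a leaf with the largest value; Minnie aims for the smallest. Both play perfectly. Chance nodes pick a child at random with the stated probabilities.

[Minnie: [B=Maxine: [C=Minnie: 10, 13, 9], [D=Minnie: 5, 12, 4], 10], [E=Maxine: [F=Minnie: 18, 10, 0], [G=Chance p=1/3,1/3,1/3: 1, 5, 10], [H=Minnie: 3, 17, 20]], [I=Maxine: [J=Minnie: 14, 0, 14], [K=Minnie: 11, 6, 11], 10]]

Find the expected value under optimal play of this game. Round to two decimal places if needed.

5.33

C (Minnie): min(10, 13, 9) = 9
D (Minnie): min(5, 12, 4) = 4
B (Maxine): max(9, 4, 10) = 10
F (Minnie): min(18, 10, 0) = 0
G (Chance): 1/3·1 + 1/3·5 + 1/3·10 = 5.33
H (Minnie): min(3, 17, 20) = 3
E (Maxine): max(0, 5.33, 3) = 5.33
J (Minnie): min(14, 0, 14) = 0
K (Minnie): min(11, 6, 11) = 6
I (Maxine): max(0, 6, 10) = 10
Root (Minnie): min(10, 5.33, 10) = 5.33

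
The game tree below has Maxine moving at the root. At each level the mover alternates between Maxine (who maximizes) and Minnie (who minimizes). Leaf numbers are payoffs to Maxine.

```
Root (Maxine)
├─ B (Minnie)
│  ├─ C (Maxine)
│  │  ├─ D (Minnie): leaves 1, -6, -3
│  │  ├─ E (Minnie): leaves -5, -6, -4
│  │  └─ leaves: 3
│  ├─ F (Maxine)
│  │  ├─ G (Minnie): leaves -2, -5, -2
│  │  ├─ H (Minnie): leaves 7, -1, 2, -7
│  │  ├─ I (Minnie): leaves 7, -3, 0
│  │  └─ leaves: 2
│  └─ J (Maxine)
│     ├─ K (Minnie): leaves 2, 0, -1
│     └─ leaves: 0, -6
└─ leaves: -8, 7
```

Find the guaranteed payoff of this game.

7

D (Minnie): min(1, -6, -3) = -6
E (Minnie): min(-5, -6, -4) = -6
C (Maxine): max(-6, -6, 3) = 3
G (Minnie): min(-2, -5, -2) = -5
H (Minnie): min(7, -1, 2, -7) = -7
I (Minnie): min(7, -3, 0) = -3
F (Maxine): max(-5, -7, -3, 2) = 2
K (Minnie): min(2, 0, -1) = -1
J (Maxine): max(-1, 0, -6) = 0
B (Minnie): min(3, 2, 0) = 0
Root (Maxine): max(0, -8, 7) = 7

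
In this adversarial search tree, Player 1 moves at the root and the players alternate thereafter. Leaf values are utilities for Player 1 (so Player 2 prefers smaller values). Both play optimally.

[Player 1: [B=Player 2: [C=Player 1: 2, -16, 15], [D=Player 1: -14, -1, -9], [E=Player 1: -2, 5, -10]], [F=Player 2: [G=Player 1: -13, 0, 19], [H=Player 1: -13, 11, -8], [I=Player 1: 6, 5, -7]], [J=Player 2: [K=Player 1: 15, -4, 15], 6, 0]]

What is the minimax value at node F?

6

G: max(-13, 0, 19) = 19
H: max(-13, 11, -8) = 11
I: max(6, 5, -7) = 6
F: min(19, 11, 6) = 6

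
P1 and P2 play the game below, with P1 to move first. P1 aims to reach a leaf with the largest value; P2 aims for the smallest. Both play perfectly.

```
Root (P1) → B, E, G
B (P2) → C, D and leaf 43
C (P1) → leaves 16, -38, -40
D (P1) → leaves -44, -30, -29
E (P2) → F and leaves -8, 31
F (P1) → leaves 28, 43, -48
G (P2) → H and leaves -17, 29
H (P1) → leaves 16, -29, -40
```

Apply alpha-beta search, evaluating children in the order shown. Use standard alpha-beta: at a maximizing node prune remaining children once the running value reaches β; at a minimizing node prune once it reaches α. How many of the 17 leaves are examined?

C [α=-∞,β=+∞]: v=16
D [α=-∞,β=16]: v=-29
B [α=-∞,β=+∞]: v=-29
F [α=-29,β=+∞]: v=43
E [α=-29,β=+∞]: v=-8
H [α=-8,β=+∞]: v=16
G [α=-8,β=+∞]: v=-17 after child 2 ≤ α → α-cutoff, skip 1
Root [α=-∞,β=+∞]: v=-8
Leaves evaluated: 16 of 17.

16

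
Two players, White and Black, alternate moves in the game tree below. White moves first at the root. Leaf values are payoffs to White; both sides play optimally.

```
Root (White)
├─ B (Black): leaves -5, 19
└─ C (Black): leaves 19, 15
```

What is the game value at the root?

B (Black): min(-5, 19) = -5
C (Black): min(19, 15) = 15
Root (White): max(-5, 15) = 15

15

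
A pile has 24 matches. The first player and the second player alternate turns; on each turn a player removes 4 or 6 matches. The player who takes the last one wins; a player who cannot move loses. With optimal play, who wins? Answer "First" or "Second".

First

i:   0  1  2  3  4  5  6  7  8  9 10 11 12 13 14 15 16 17 18 19 20 21 22 23 24
     L  L  L  L  W  W  W  W  W  W  L  L  L  L  W  W  W  W  W  W  L  L  L  L  W
Position 24 is W, so the first player wins.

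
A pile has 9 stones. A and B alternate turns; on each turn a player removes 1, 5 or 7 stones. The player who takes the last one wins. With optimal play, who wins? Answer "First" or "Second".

Mark each pile size as W (mover wins) or L (mover loses):
i:   0  1  2  3  4  5  6  7  8  9
     L  W  L  W  L  W  L  W  L  W
Position 9 is W, so the first player wins.

First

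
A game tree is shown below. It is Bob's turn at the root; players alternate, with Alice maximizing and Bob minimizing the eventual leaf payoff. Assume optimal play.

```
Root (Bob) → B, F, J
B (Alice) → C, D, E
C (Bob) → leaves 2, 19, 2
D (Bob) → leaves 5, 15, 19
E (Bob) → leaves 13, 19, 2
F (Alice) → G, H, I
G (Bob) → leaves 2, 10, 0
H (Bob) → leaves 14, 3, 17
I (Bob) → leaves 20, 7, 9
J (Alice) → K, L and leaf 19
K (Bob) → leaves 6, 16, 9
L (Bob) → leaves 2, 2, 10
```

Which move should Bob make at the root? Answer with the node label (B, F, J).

B

C (Bob): min(2, 19, 2) = 2
D (Bob): min(5, 15, 19) = 5
E (Bob): min(13, 19, 2) = 2
B (Alice): max(2, 5, 2) = 5
G (Bob): min(2, 10, 0) = 0
H (Bob): min(14, 3, 17) = 3
I (Bob): min(20, 7, 9) = 7
F (Alice): max(0, 3, 7) = 7
K (Bob): min(6, 16, 9) = 6
L (Bob): min(2, 2, 10) = 2
J (Alice): max(6, 2, 19) = 19
Root (Bob): min(5, 7, 19) = 5
Bob picks the child with the lowest value: B (value 5).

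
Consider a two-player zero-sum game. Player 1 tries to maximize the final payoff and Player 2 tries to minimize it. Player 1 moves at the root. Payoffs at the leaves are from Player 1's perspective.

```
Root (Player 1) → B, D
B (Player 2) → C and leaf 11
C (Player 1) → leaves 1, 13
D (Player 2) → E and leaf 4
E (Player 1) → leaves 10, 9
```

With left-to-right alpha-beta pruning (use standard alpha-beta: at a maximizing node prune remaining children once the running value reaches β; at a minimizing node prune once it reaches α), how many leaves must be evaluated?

C [α=-∞,β=+∞]: v=13
B [α=-∞,β=+∞]: v=11
E [α=11,β=+∞]: v=10
D [α=11,β=+∞]: v=10 after child 1 ≤ α → α-cutoff, skip 1
Root [α=-∞,β=+∞]: v=11
Leaves evaluated: 5 of 6.

5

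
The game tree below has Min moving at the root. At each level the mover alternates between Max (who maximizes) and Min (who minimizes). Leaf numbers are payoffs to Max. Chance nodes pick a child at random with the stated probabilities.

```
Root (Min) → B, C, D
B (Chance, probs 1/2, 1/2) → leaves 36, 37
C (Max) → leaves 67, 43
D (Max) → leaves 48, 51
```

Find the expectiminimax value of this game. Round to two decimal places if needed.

36.5

B (Chance): 1/2·36 + 1/2·37 = 36.5
C (Max): max(67, 43) = 67
D (Max): max(48, 51) = 51
Root (Min): min(36.5, 67, 51) = 36.5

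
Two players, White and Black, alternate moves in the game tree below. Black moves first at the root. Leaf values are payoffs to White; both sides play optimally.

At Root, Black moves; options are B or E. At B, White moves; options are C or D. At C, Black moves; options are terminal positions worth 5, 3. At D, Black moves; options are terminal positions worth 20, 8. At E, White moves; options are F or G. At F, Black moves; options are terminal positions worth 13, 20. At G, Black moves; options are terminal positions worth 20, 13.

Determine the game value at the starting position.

C (Black): min(5, 3) = 3
D (Black): min(20, 8) = 8
B (White): max(3, 8) = 8
F (Black): min(13, 20) = 13
G (Black): min(20, 13) = 13
E (White): max(13, 13) = 13
Root (Black): min(8, 13) = 8

8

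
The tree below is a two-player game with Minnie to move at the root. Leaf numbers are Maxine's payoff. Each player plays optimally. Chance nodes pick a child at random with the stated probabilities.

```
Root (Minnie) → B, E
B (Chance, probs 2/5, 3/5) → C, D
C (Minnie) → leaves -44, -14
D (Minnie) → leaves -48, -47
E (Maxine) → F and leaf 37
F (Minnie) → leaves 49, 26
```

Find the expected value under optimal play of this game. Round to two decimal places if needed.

-46.4

C (Minnie): min(-44, -14) = -44
D (Minnie): min(-48, -47) = -48
B (Chance): 2/5·-44 + 3/5·-48 = -46.4
F (Minnie): min(49, 26) = 26
E (Maxine): max(26, 37) = 37
Root (Minnie): min(-46.4, 37) = -46.4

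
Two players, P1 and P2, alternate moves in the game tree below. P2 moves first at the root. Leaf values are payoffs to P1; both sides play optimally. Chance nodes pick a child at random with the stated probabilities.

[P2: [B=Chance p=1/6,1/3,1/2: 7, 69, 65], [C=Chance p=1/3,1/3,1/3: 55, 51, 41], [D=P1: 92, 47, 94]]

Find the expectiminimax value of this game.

49

B (Chance): 1/6·7 + 1/3·69 + 1/2·65 = 56.67
C (Chance): 1/3·55 + 1/3·51 + 1/3·41 = 49
D (P1): max(92, 47, 94) = 94
Root (P2): min(56.67, 49, 94) = 49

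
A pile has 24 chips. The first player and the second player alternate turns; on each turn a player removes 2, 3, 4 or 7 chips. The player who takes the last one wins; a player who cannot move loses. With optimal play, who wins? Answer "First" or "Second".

Mark each pile size as W (mover wins) or L (mover loses):
i:   0  1  2  3  4  5  6  7  8  9 10 11 12 13 14 15 16 17 18 19 20 21 22 23 24
     L  L  W  W  W  W  L  W  W  W  W  L  L  W  W  W  W  L  W  W  W  W  L  L  W
Position 24 is W, so the first player wins.

First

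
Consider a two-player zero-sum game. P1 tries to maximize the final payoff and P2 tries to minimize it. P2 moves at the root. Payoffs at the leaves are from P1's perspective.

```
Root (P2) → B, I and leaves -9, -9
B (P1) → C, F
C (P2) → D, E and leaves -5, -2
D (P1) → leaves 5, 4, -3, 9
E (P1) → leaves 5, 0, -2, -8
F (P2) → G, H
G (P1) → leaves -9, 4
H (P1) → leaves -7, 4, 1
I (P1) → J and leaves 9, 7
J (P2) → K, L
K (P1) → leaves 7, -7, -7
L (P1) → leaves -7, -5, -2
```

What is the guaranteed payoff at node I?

9

K: max(7, -7, -7) = 7
L: max(-7, -5, -2) = -2
J: min(7, -2) = -2
I: max(-2, 9, 7) = 9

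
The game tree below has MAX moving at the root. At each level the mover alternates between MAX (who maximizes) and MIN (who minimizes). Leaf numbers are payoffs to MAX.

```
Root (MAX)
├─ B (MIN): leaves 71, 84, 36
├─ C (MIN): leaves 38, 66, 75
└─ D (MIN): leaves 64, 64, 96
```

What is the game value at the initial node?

B (MIN): min(71, 84, 36) = 36
C (MIN): min(38, 66, 75) = 38
D (MIN): min(64, 64, 96) = 64
Root (MAX): max(36, 38, 64) = 64

64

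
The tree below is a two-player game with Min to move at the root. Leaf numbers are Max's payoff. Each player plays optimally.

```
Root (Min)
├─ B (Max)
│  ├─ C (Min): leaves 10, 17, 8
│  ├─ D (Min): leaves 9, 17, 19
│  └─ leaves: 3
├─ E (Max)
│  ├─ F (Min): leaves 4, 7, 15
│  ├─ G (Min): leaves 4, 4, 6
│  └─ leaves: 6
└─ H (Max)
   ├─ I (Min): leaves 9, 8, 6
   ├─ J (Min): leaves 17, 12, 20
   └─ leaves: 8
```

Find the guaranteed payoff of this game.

C (Min): min(10, 17, 8) = 8
D (Min): min(9, 17, 19) = 9
B (Max): max(8, 9, 3) = 9
F (Min): min(4, 7, 15) = 4
G (Min): min(4, 4, 6) = 4
E (Max): max(4, 4, 6) = 6
I (Min): min(9, 8, 6) = 6
J (Min): min(17, 12, 20) = 12
H (Max): max(6, 12, 8) = 12
Root (Min): min(9, 6, 12) = 6

6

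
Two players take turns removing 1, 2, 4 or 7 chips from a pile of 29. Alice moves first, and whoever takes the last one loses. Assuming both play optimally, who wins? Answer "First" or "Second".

Mark each pile size as W (mover wins) or L (mover loses):
i:   0  1  2  3  4  5  6  7  8  9 10 11 12 13 14 15 16 17 18 19 20 21 22 23 24 25 26 27 28 29
     W  L  W  W  L  W  W  L  W  W  L  W  W  L  W  W  L  W  W  L  W  W  L  W  W  L  W  W  L  W
Position 29 is W, so the first player wins.

First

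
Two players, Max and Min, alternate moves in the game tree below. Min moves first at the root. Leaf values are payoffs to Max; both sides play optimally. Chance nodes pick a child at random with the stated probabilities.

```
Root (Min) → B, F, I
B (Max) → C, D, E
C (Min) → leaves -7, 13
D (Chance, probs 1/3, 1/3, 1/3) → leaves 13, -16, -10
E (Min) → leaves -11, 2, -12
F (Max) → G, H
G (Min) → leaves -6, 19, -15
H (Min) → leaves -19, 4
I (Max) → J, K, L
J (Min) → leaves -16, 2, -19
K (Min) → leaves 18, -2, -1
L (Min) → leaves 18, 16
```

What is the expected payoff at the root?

-15

C (Min): min(-7, 13) = -7
D (Chance): 1/3·13 + 1/3·-16 + 1/3·-10 = -4.33
E (Min): min(-11, 2, -12) = -12
B (Max): max(-7, -4.33, -12) = -4.33
G (Min): min(-6, 19, -15) = -15
H (Min): min(-19, 4) = -19
F (Max): max(-15, -19) = -15
J (Min): min(-16, 2, -19) = -19
K (Min): min(18, -2, -1) = -2
L (Min): min(18, 16) = 16
I (Max): max(-19, -2, 16) = 16
Root (Min): min(-4.33, -15, 16) = -15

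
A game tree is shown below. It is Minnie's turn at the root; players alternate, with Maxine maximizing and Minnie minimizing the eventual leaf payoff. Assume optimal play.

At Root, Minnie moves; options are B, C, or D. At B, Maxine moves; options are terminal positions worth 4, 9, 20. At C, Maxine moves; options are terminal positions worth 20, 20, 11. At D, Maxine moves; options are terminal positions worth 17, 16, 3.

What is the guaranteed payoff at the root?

B (Maxine): max(4, 9, 20) = 20
C (Maxine): max(20, 20, 11) = 20
D (Maxine): max(17, 16, 3) = 17
Root (Minnie): min(20, 20, 17) = 17

17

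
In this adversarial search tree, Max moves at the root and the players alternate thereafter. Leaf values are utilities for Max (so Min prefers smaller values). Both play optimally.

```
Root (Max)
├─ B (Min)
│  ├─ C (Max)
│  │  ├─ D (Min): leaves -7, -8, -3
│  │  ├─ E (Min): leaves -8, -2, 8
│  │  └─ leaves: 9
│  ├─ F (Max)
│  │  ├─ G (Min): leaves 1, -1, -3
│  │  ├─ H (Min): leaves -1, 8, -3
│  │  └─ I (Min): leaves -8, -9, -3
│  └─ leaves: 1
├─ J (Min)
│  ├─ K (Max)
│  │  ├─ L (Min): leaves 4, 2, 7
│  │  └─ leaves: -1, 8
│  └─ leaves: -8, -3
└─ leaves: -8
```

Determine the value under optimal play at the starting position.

D (Min): min(-7, -8, -3) = -8
E (Min): min(-8, -2, 8) = -8
C (Max): max(-8, -8, 9) = 9
G (Min): min(1, -1, -3) = -3
H (Min): min(-1, 8, -3) = -3
I (Min): min(-8, -9, -3) = -9
F (Max): max(-3, -3, -9) = -3
B (Min): min(9, -3, 1) = -3
L (Min): min(4, 2, 7) = 2
K (Max): max(2, -1, 8) = 8
J (Min): min(8, -8, -3) = -8
Root (Max): max(-3, -8, -8) = -3

-3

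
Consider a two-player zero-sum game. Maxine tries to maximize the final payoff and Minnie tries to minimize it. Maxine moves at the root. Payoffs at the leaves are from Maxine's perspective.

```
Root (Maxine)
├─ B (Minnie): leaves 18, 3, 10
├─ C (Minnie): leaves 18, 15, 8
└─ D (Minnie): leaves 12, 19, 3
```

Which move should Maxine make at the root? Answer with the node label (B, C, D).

B (Minnie): min(18, 3, 10) = 3
C (Minnie): min(18, 15, 8) = 8
D (Minnie): min(12, 19, 3) = 3
Root (Maxine): max(3, 8, 3) = 8
Maxine picks the child with the highest value: C (value 8).

C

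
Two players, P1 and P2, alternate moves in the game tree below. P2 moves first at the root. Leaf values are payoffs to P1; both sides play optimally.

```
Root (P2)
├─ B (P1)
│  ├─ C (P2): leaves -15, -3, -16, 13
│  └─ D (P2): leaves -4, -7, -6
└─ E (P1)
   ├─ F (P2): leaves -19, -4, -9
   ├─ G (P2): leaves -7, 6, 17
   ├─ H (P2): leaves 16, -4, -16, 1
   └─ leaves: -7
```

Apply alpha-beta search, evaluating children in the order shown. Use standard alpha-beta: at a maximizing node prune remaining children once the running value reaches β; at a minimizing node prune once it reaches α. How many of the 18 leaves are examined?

C [α=-∞,β=+∞]: v=-16
D [α=-16,β=+∞]: v=-7
B [α=-∞,β=+∞]: v=-7
F [α=-∞,β=-7]: v=-19
G [α=-19,β=-7]: v=-7
E [α=-∞,β=-7]: v=-7 after child 2 ≥ β → β-cutoff, skip 2
Root [α=-∞,β=+∞]: v=-7
Leaves evaluated: 13 of 18.

13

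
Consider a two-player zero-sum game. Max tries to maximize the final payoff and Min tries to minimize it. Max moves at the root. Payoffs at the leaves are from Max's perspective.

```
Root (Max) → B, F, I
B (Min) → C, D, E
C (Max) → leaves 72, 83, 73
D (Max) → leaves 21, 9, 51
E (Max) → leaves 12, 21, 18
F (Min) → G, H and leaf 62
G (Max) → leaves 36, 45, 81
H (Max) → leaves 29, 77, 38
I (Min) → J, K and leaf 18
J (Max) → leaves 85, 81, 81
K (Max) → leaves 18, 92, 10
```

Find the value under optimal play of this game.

C (Max): max(72, 83, 73) = 83
D (Max): max(21, 9, 51) = 51
E (Max): max(12, 21, 18) = 21
B (Min): min(83, 51, 21) = 21
G (Max): max(36, 45, 81) = 81
H (Max): max(29, 77, 38) = 77
F (Min): min(81, 77, 62) = 62
J (Max): max(85, 81, 81) = 85
K (Max): max(18, 92, 10) = 92
I (Min): min(85, 92, 18) = 18
Root (Max): max(21, 62, 18) = 62

62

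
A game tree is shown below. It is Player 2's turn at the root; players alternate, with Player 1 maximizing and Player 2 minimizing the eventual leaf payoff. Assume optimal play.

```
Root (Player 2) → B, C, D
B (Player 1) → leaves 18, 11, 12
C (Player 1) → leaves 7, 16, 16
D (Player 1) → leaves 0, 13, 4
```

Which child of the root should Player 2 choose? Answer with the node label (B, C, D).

D

B (Player 1): max(18, 11, 12) = 18
C (Player 1): max(7, 16, 16) = 16
D (Player 1): max(0, 13, 4) = 13
Root (Player 2): min(18, 16, 13) = 13
Player 2 picks the child with the lowest value: D (value 13).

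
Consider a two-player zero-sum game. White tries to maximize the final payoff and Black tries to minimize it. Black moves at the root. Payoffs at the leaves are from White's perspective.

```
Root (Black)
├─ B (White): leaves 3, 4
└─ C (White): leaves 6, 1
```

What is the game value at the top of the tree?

B (White): max(3, 4) = 4
C (White): max(6, 1) = 6
Root (Black): min(4, 6) = 4

4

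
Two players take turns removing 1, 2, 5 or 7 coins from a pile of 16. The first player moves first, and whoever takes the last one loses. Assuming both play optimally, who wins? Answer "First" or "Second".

W/L table (W = player to move can force a win):
i:   0  1  2  3  4  5  6  7  8  9 10 11 12 13 14 15 16
     W  L  W  W  L  W  W  L  W  W  L  W  W  L  W  W  L
Position 16 is L, so the second player wins.

Second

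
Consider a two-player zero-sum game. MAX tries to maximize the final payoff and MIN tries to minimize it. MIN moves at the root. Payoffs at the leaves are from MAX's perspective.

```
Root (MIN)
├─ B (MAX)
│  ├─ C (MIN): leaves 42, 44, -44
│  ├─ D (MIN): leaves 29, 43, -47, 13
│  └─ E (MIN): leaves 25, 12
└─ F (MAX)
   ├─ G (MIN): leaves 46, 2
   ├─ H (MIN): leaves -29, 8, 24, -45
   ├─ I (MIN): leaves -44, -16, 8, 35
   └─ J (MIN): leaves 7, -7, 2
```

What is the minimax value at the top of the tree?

C (MIN): min(42, 44, -44) = -44
D (MIN): min(29, 43, -47, 13) = -47
E (MIN): min(25, 12) = 12
B (MAX): max(-44, -47, 12) = 12
G (MIN): min(46, 2) = 2
H (MIN): min(-29, 8, 24, -45) = -45
I (MIN): min(-44, -16, 8, 35) = -44
J (MIN): min(7, -7, 2) = -7
F (MAX): max(2, -45, -44, -7) = 2
Root (MIN): min(12, 2) = 2

2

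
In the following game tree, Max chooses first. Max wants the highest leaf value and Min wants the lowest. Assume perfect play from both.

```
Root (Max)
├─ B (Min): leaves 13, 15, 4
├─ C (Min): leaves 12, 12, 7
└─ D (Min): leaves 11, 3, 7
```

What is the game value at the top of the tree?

7

B (Min): min(13, 15, 4) = 4
C (Min): min(12, 12, 7) = 7
D (Min): min(11, 3, 7) = 3
Root (Max): max(4, 7, 3) = 7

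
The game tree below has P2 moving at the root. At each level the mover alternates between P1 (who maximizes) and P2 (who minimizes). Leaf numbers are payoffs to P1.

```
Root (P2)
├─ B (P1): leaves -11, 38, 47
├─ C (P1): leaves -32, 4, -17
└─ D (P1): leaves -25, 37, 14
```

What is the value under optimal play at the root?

B (P1): max(-11, 38, 47) = 47
C (P1): max(-32, 4, -17) = 4
D (P1): max(-25, 37, 14) = 37
Root (P2): min(47, 4, 37) = 4

4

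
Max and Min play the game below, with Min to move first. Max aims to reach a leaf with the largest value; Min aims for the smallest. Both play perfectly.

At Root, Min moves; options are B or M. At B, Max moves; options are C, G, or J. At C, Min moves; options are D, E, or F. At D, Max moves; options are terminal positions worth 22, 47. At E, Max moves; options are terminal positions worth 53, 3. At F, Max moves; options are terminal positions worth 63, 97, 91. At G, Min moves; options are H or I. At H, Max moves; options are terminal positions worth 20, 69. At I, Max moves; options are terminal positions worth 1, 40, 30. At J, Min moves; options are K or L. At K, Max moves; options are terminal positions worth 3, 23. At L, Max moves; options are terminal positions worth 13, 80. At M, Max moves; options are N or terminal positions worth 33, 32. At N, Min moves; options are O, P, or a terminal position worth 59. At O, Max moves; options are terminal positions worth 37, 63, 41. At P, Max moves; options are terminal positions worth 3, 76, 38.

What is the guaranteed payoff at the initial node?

47

D (Max): max(22, 47) = 47
E (Max): max(53, 3) = 53
F (Max): max(63, 97, 91) = 97
C (Min): min(47, 53, 97) = 47
H (Max): max(20, 69) = 69
I (Max): max(1, 40, 30) = 40
G (Min): min(69, 40) = 40
K (Max): max(3, 23) = 23
L (Max): max(13, 80) = 80
J (Min): min(23, 80) = 23
B (Max): max(47, 40, 23) = 47
O (Max): max(37, 63, 41) = 63
P (Max): max(3, 76, 38) = 76
N (Min): min(63, 76, 59) = 59
M (Max): max(59, 33, 32) = 59
Root (Min): min(47, 59) = 47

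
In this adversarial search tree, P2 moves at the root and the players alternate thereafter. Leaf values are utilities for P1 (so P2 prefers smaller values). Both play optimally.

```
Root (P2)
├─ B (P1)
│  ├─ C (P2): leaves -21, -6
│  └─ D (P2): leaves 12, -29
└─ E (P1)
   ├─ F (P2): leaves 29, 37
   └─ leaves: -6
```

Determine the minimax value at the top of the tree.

C (P2): min(-21, -6) = -21
D (P2): min(12, -29) = -29
B (P1): max(-21, -29) = -21
F (P2): min(29, 37) = 29
E (P1): max(29, -6) = 29
Root (P2): min(-21, 29) = -21

-21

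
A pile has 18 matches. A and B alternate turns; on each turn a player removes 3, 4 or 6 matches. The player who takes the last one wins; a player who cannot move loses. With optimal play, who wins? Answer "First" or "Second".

Second

W/L table (W = player to move can force a win):
i:   0  1  2  3  4  5  6  7  8  9 10 11 12 13 14 15 16 17 18
     L  L  L  W  W  W  W  W  W  L  L  L  W  W  W  W  W  W  L
Position 18 is L, so the second player wins.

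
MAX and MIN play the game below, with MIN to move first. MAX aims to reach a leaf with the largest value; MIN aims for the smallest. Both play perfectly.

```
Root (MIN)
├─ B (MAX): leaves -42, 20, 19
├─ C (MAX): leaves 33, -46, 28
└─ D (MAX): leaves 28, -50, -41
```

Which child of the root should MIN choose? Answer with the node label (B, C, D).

B (MAX): max(-42, 20, 19) = 20
C (MAX): max(33, -46, 28) = 33
D (MAX): max(28, -50, -41) = 28
Root (MIN): min(20, 33, 28) = 20
MIN picks the child with the lowest value: B (value 20).

B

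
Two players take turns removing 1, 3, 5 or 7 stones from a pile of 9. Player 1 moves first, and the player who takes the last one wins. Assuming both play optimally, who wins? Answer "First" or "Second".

First

Positions where the player to move wins (W) vs loses (L):
i:   0  1  2  3  4  5  6  7  8  9
     L  W  L  W  L  W  L  W  L  W
Position 9 is W, so the first player wins.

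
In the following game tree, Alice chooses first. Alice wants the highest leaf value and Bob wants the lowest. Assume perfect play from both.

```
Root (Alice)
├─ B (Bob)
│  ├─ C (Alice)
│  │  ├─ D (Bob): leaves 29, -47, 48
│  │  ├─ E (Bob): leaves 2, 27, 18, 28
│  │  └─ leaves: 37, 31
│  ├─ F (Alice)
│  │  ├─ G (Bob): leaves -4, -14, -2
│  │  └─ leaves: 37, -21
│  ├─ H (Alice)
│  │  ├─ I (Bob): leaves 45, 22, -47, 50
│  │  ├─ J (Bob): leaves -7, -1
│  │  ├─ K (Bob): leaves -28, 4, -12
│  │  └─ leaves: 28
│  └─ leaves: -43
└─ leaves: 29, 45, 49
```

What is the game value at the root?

49

D (Bob): min(29, -47, 48) = -47
E (Bob): min(2, 27, 18, 28) = 2
C (Alice): max(-47, 2, 37, 31) = 37
G (Bob): min(-4, -14, -2) = -14
F (Alice): max(-14, 37, -21) = 37
I (Bob): min(45, 22, -47, 50) = -47
J (Bob): min(-7, -1) = -7
K (Bob): min(-28, 4, -12) = -28
H (Alice): max(-47, -7, -28, 28) = 28
B (Bob): min(37, 37, 28, -43) = -43
Root (Alice): max(-43, 29, 45, 49) = 49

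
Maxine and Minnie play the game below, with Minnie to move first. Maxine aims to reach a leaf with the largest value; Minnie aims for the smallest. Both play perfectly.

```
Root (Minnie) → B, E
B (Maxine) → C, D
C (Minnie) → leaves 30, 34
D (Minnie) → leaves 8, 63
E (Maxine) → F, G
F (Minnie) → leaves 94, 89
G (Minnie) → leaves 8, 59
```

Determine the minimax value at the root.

30

C (Minnie): min(30, 34) = 30
D (Minnie): min(8, 63) = 8
B (Maxine): max(30, 8) = 30
F (Minnie): min(94, 89) = 89
G (Minnie): min(8, 59) = 8
E (Maxine): max(89, 8) = 89
Root (Minnie): min(30, 89) = 30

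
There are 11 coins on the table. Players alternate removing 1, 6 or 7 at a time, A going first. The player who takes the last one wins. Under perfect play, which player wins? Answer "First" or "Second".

Compute winning (W) and losing (L) positions by backward induction:
i:   0  1  2  3  4  5  6  7  8  9 10 11
     L  W  L  W  L  W  W  W  W  W  W  W
Position 11 is W, so the first player wins.

First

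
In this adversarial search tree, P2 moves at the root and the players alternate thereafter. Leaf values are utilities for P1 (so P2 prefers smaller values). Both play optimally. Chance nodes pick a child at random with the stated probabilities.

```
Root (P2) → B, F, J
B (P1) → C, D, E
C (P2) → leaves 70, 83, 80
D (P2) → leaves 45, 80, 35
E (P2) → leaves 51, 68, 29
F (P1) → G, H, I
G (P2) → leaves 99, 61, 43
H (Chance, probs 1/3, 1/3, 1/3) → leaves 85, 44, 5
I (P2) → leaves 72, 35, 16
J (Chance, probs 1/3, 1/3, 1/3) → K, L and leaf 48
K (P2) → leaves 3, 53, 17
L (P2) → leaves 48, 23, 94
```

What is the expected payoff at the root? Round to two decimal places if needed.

24.67

C (P2): min(70, 83, 80) = 70
D (P2): min(45, 80, 35) = 35
E (P2): min(51, 68, 29) = 29
B (P1): max(70, 35, 29) = 70
G (P2): min(99, 61, 43) = 43
H (Chance): 1/3·85 + 1/3·44 + 1/3·5 = 44.67
I (P2): min(72, 35, 16) = 16
F (P1): max(43, 44.67, 16) = 44.67
K (P2): min(3, 53, 17) = 3
L (P2): min(48, 23, 94) = 23
J (Chance): 1/3·3 + 1/3·23 + 1/3·48 = 24.67
Root (P2): min(70, 44.67, 24.67) = 24.67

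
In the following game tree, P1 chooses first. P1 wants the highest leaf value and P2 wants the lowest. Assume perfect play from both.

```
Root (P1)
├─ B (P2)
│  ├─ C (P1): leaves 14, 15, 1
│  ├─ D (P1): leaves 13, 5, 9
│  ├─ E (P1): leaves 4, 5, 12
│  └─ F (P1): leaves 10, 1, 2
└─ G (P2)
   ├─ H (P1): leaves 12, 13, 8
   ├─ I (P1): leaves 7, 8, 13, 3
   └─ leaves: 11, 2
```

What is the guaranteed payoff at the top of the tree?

10

C (P1): max(14, 15, 1) = 15
D (P1): max(13, 5, 9) = 13
E (P1): max(4, 5, 12) = 12
F (P1): max(10, 1, 2) = 10
B (P2): min(15, 13, 12, 10) = 10
H (P1): max(12, 13, 8) = 13
I (P1): max(7, 8, 13, 3) = 13
G (P2): min(13, 13, 11, 2) = 2
Root (P1): max(10, 2) = 10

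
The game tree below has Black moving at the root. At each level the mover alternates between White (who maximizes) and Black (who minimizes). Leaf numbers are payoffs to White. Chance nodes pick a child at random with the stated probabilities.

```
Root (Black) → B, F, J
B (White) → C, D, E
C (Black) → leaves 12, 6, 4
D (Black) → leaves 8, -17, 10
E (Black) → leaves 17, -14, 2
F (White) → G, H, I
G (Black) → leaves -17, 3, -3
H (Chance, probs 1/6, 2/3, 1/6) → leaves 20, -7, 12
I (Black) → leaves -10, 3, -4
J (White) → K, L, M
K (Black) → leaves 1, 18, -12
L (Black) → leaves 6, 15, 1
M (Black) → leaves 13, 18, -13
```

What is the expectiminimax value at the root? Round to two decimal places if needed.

0.67

C (Black): min(12, 6, 4) = 4
D (Black): min(8, -17, 10) = -17
E (Black): min(17, -14, 2) = -14
B (White): max(4, -17, -14) = 4
G (Black): min(-17, 3, -3) = -17
H (Chance): 1/6·20 + 2/3·-7 + 1/6·12 = 0.67
I (Black): min(-10, 3, -4) = -10
F (White): max(-17, 0.67, -10) = 0.67
K (Black): min(1, 18, -12) = -12
L (Black): min(6, 15, 1) = 1
M (Black): min(13, 18, -13) = -13
J (White): max(-12, 1, -13) = 1
Root (Black): min(4, 0.67, 1) = 0.67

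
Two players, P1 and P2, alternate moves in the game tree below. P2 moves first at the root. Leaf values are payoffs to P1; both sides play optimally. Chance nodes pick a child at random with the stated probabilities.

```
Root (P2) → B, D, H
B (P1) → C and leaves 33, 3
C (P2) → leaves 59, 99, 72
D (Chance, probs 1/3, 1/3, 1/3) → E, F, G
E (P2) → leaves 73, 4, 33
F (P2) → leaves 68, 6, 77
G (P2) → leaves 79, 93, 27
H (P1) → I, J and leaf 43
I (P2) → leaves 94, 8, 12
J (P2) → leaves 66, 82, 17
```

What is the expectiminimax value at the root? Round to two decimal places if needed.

C (P2): min(59, 99, 72) = 59
B (P1): max(59, 33, 3) = 59
E (P2): min(73, 4, 33) = 4
F (P2): min(68, 6, 77) = 6
G (P2): min(79, 93, 27) = 27
D (Chance): 1/3·4 + 1/3·6 + 1/3·27 = 12.33
I (P2): min(94, 8, 12) = 8
J (P2): min(66, 82, 17) = 17
H (P1): max(8, 17, 43) = 43
Root (P2): min(59, 12.33, 43) = 12.33

12.33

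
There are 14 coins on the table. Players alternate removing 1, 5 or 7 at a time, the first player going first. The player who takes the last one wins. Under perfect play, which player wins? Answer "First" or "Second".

i:   0  1  2  3  4  5  6  7  8  9 10 11 12 13 14
     L  W  L  W  L  W  L  W  L  W  L  W  L  W  L
Position 14 is L, so the second player wins.

Second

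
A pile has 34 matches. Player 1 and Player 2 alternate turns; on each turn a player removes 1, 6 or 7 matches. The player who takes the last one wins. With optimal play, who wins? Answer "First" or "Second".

Positions where the player to move wins (W) vs loses (L):
i:   0  1  2  3  4  5  6  7  8  9 10 11 12 13 14 15 16 17 18 19 20 21 22 23 24 25 26 27 28 29 30 31 32 33 34
     L  W  L  W  L  W  W  W  W  W  W  W  L  W  L  W  L  W  W  W  W  W  W  W  L  W  L  W  L  W  W  W  W  W  W
Position 34 is W, so the first player wins.

First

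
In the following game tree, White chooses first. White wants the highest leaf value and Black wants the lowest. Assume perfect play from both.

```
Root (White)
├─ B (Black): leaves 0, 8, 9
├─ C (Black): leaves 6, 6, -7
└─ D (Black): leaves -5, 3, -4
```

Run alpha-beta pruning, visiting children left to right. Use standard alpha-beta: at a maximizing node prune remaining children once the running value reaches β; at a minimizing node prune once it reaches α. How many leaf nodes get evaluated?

7

B [α=-∞,β=+∞]: v=0
C [α=0,β=+∞]: v=-7
D [α=0,β=+∞]: v=-5 after child 1 ≤ α → α-cutoff, skip 2
Root [α=-∞,β=+∞]: v=0
Leaves evaluated: 7 of 9.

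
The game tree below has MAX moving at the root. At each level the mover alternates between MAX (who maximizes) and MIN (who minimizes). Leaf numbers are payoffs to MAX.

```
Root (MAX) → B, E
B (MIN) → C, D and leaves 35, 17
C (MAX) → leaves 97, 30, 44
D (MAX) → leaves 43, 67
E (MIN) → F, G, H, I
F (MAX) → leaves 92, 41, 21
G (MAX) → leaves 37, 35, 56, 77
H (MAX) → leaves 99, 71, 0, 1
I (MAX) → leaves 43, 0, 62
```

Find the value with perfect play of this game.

62

C (MAX): max(97, 30, 44) = 97
D (MAX): max(43, 67) = 67
B (MIN): min(97, 67, 35, 17) = 17
F (MAX): max(92, 41, 21) = 92
G (MAX): max(37, 35, 56, 77) = 77
H (MAX): max(99, 71, 0, 1) = 99
I (MAX): max(43, 0, 62) = 62
E (MIN): min(92, 77, 99, 62) = 62
Root (MAX): max(17, 62) = 62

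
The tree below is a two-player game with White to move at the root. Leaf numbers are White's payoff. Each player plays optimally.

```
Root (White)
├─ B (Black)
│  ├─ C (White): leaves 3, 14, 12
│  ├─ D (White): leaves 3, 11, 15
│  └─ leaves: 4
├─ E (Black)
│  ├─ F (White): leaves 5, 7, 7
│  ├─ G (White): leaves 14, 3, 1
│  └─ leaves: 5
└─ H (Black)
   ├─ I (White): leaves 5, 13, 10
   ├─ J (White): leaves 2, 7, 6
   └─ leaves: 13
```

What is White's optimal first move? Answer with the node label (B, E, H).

H

C (White): max(3, 14, 12) = 14
D (White): max(3, 11, 15) = 15
B (Black): min(14, 15, 4) = 4
F (White): max(5, 7, 7) = 7
G (White): max(14, 3, 1) = 14
E (Black): min(7, 14, 5) = 5
I (White): max(5, 13, 10) = 13
J (White): max(2, 7, 6) = 7
H (Black): min(13, 7, 13) = 7
Root (White): max(4, 5, 7) = 7
White picks the child with the highest value: H (value 7).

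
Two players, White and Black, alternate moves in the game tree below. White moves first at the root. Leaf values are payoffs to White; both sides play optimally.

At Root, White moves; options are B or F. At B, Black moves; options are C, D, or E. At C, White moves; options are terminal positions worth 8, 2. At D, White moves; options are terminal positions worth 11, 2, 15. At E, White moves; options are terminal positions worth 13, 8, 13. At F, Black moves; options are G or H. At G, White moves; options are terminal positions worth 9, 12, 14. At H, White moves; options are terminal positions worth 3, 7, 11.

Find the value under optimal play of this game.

C (White): max(8, 2) = 8
D (White): max(11, 2, 15) = 15
E (White): max(13, 8, 13) = 13
B (Black): min(8, 15, 13) = 8
G (White): max(9, 12, 14) = 14
H (White): max(3, 7, 11) = 11
F (Black): min(14, 11) = 11
Root (White): max(8, 11) = 11

11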